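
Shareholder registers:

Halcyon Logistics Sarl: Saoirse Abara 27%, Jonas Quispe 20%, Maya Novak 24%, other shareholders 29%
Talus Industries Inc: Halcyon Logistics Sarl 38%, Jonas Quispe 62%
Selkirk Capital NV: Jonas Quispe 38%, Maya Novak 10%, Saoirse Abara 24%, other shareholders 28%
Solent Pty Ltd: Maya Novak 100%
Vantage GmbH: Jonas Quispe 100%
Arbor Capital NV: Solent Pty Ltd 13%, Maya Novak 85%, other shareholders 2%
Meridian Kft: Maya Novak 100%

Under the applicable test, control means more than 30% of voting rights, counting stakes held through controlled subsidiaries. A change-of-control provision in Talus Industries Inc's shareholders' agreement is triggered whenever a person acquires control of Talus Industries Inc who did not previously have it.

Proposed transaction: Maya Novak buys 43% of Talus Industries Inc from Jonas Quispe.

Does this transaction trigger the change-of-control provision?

The purchase adds only to Maya's holdings (Jonas's stake shrinks), so Maya is the only person who could newly come to control Talus.
Maya holds 100% of Solent, so Maya controls Solent.
Solent and Maya together hold 13% + 85% = 98% of Arbor, so Maya controls Arbor.
Maya holds 100% of Meridian, so Maya controls Meridian.
Neither Maya nor any entity Maya controls holds any voting interest in Talus.
So before the transaction, Maya does not control Talus.
After the purchase, Maya holds 43% of Talus directly, and Jonas's stake falls to 19%.
Maya holds 43% of Talus, so Maya controls Talus.
Maya did not control Talus before and does after, so the clause is triggered.

Yes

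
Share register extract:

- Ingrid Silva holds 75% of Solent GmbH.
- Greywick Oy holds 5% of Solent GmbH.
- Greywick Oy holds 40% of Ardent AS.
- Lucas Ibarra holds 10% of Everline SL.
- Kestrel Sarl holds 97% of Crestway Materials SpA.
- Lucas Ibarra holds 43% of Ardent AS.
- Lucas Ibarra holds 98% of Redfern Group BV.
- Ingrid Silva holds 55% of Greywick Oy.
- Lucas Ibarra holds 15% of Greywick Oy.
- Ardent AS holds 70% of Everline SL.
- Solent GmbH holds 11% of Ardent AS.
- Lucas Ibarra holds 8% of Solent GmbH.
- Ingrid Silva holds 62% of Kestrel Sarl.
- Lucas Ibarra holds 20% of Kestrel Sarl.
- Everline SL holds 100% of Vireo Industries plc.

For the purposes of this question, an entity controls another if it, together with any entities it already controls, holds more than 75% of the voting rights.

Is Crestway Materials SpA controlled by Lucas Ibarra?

No

Lucas holds 98% of Redfern, so Lucas controls Redfern.
Neither Lucas nor any entity Lucas controls holds any voting interest in Crestway.
So Lucas does not control Crestway.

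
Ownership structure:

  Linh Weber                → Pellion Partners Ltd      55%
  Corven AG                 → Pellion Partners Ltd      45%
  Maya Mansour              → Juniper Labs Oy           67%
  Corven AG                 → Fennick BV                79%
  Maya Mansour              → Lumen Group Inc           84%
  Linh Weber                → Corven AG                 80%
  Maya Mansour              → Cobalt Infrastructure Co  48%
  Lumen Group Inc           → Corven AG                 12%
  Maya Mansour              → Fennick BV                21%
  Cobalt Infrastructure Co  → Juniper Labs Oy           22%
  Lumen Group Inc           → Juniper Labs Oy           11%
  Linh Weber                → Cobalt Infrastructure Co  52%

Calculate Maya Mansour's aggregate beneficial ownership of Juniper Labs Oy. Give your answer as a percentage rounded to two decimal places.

86.80%

Maya reaches Juniper along 3 paths.
Via Lumen: 84% × 11% = 9.24%.
Via Cobalt: 48% × 22% = 10.56%.
Direct stake: 67% = 67%.
Total: 9.24% + 10.56% + 67% = 86.8%.
Rounded: 86.80%.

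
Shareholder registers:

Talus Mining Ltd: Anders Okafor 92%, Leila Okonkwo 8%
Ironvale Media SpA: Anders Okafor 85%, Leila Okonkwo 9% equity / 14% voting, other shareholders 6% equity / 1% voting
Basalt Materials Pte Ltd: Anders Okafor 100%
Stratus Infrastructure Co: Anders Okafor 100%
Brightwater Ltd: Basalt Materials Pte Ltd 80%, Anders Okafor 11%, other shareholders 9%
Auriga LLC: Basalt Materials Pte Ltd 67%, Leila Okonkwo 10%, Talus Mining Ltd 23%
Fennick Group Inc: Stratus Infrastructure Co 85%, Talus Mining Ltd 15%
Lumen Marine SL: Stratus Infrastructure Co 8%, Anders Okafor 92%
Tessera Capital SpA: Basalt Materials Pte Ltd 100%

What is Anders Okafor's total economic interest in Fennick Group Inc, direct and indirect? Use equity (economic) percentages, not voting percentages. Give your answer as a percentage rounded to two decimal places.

98.80%

Anders reaches Fennick along 2 paths.
Via Stratus: 100% × 85% = 85%.
Via Talus: 92% × 15% = 13.8%.
Total: 85% + 13.8% = 98.8%.
Rounded: 98.80%.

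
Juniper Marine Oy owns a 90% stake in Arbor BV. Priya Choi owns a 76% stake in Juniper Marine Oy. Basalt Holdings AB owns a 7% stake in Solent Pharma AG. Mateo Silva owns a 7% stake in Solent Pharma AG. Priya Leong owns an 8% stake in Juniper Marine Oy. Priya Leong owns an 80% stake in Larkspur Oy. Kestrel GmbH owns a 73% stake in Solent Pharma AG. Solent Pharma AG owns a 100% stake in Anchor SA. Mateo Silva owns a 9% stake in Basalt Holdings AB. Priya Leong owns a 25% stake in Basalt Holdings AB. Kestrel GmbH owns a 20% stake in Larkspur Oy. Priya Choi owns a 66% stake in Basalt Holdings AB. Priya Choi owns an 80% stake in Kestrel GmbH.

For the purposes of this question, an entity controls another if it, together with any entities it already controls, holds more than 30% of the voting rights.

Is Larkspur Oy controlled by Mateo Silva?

Mateo's largest direct stake is 9% in Basalt, which does not meet the threshold, so Mateo controls no company.
Neither Mateo nor any entity Mateo controls holds any voting interest in Larkspur.
So Mateo does not control Larkspur.

No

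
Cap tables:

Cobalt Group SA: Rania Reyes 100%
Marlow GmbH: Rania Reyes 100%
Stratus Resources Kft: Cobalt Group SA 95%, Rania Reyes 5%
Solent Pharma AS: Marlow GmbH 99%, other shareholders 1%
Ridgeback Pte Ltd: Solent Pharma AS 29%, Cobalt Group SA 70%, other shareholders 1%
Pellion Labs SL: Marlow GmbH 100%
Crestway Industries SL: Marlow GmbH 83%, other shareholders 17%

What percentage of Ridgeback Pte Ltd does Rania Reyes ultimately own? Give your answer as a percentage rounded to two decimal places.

Rania reaches Ridgeback along 2 paths.
Via Marlow → Solent: 100% × 99% × 29% = 28.71%.
Via Cobalt: 100% × 70% = 70%.
Total: 28.71% + 70% = 98.71%.

98.71%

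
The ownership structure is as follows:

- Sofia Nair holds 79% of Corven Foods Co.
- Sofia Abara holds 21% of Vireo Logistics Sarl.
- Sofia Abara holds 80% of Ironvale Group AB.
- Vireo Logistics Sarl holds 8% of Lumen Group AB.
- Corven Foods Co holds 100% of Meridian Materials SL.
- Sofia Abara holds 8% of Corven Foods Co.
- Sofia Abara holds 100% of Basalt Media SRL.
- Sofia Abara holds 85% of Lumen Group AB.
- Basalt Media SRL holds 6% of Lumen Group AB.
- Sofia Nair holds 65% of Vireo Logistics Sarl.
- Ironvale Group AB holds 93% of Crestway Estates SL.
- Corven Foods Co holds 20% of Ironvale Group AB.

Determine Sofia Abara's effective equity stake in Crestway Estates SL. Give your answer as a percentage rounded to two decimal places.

Sofia Abara reaches Crestway along 2 paths.
Via Ironvale: 80% × 93% = 74.4%.
Via Corven → Ironvale: 8% × 20% × 93% = 1.488%.
Total: 74.4% + 1.488% = 75.888%.
Rounded: 75.89%.

75.89%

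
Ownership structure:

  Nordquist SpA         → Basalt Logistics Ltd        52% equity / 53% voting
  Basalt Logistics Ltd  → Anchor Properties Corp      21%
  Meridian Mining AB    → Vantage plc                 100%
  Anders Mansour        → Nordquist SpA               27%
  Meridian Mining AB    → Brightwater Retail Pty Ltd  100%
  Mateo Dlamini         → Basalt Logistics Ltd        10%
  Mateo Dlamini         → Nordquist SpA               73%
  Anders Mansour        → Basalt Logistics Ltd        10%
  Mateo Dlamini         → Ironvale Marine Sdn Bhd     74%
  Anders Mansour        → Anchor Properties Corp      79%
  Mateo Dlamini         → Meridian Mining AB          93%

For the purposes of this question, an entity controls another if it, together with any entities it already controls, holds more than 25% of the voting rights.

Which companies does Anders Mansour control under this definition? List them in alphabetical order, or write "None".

Anchor Properties Corp, Basalt Logistics Ltd, Nordquist SpA

Anders holds 27% of Nordquist, so Anders controls Nordquist.
Nordquist and Anders together hold 53% + 10% = 63% of Basalt, so Anders controls Basalt.
Anders and Basalt together hold 79% + 21% = 100% of Anchor, so Anders controls Anchor.
No other company's threshold is met.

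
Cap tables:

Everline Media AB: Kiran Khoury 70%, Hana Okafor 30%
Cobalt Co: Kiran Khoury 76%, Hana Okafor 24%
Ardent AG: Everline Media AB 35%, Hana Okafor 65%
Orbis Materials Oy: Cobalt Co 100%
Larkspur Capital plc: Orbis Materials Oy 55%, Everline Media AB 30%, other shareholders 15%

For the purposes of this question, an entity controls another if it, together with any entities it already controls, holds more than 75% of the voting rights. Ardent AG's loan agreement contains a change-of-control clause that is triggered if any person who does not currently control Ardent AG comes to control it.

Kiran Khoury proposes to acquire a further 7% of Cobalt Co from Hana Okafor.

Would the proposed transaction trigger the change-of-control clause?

The purchase adds only to Kiran's holdings (Hana's stake shrinks), so Kiran is the only person who could newly come to control Ardent.
Kiran holds 76% of Cobalt, so Kiran controls Cobalt.
Cobalt holds 100% of Orbis, so Kiran controls Orbis.
Neither Kiran nor any entity Kiran controls holds any voting interest in Ardent.
So before the transaction, Kiran does not control Ardent.
After the purchase, Kiran's direct stake in Cobalt rises to 76% + 7% = 83%, and Hana's stake falls to 17%.
Kiran holds 83% of Cobalt, so Kiran controls Cobalt.
After the transaction, neither Kiran nor any entity Kiran controls holds a voting interest in Ardent, so Kiran still does not control it.
No new person acquires control, so the clause is not triggered.

No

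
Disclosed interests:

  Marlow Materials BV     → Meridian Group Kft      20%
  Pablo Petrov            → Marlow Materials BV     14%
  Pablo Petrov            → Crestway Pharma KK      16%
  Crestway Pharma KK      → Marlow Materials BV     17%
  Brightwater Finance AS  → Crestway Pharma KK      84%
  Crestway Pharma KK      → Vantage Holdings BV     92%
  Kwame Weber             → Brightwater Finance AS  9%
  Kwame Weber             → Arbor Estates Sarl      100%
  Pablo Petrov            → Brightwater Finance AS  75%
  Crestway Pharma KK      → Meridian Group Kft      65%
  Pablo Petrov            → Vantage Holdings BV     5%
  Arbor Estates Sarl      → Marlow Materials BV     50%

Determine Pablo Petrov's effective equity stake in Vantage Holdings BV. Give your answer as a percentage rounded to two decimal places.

77.68%

Pablo reaches Vantage along 3 paths.
Via Brightwater → Crestway: 75% × 84% × 92% = 57.96%.
Via Crestway: 16% × 92% = 14.72%.
Direct stake: 5% = 5%.
Total: 57.96% + 14.72% + 5% = 77.68%.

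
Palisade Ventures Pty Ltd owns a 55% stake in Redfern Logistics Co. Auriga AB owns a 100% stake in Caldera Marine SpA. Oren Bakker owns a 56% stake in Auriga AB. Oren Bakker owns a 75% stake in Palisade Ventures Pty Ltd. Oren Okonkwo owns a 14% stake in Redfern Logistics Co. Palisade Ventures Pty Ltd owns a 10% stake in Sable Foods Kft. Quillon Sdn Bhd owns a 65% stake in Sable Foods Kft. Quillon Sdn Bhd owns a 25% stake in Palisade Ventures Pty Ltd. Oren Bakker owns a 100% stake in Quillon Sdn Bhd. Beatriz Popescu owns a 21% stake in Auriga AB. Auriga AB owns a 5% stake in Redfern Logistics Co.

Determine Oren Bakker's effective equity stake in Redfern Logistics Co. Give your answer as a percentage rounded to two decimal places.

Oren Bakker reaches Redfern along 3 paths.
Via Quillon → Palisade: 100% × 25% × 55% = 13.75%.
Via Palisade: 75% × 55% = 41.25%.
Via Auriga: 56% × 5% = 2.8%.
Total: 13.75% + 41.25% + 2.8% = 57.8%.
Rounded: 57.80%.

57.80%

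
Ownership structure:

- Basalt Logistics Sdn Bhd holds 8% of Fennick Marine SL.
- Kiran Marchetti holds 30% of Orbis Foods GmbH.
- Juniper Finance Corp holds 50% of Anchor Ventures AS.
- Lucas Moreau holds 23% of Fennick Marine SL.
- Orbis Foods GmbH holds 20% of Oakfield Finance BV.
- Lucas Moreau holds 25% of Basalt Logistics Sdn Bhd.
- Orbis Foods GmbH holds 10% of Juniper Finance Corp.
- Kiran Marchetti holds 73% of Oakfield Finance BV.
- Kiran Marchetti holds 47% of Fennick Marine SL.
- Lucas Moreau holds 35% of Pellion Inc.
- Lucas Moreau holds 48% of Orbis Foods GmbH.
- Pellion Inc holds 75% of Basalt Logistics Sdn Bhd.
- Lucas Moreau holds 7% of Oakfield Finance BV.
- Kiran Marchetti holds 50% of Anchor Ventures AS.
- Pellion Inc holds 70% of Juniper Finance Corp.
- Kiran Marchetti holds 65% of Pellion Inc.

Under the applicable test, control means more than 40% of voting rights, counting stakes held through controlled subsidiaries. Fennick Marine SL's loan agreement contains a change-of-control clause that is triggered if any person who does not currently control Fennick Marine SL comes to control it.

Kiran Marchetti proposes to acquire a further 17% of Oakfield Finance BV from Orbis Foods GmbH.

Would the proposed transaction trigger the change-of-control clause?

The purchase adds only to Kiran's holdings (Orbis's stake shrinks), so Kiran is the only person who could newly come to control Fennick.
Kiran holds 65% of Pellion, so Kiran controls Pellion.
Pellion holds 75% of Basalt, so Kiran controls Basalt.
Kiran and Basalt together hold 47% + 8% = 55% of Fennick, so Kiran controls Fennick.
So Kiran already controls Fennick before the transaction.
After the purchase, Kiran's direct stake in Oakfield rises to 73% + 17% = 90%, and Orbis's stake falls to 3%.
Kiran controlled Fennick already, so this is not a new person acquiring control; every other person's position is unchanged or reduced.
No new person acquires control, so the clause is not triggered.

No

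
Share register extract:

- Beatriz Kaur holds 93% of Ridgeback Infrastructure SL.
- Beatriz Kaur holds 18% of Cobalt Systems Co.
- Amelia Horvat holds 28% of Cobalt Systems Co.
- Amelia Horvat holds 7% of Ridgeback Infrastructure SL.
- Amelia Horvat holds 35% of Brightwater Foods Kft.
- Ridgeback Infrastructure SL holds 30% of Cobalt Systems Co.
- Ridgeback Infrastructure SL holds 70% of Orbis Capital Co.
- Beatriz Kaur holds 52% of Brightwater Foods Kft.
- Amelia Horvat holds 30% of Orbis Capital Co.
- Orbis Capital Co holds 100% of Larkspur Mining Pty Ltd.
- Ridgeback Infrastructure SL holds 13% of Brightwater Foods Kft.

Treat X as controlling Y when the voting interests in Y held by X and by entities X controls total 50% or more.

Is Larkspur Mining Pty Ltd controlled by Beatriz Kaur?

Beatriz holds 93% of Ridgeback, so Beatriz controls Ridgeback.
Ridgeback holds 70% of Orbis, so Beatriz controls Orbis.
Orbis holds 100% of Larkspur, so Beatriz controls Larkspur.

Yes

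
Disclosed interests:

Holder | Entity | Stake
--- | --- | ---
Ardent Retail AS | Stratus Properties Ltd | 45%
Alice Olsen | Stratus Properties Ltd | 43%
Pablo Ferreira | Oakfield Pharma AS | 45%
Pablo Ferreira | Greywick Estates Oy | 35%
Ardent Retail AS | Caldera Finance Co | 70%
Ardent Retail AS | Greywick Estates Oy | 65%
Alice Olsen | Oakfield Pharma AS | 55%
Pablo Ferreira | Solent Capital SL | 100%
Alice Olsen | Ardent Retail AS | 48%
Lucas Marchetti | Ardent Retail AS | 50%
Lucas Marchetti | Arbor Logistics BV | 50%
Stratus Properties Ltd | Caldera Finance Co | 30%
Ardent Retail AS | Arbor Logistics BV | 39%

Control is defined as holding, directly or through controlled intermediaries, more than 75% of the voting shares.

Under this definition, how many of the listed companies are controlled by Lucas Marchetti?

0

Lucas's largest direct stake is 50% in Ardent, which does not meet the threshold.
Lucas controls 0 companies.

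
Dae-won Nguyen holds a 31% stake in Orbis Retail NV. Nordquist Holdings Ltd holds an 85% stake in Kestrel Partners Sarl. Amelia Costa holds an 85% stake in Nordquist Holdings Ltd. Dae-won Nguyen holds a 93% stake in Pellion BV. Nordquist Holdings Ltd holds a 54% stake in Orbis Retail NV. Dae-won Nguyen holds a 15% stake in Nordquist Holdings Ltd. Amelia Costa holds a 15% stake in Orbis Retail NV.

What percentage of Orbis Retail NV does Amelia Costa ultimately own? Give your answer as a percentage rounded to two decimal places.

Amelia reaches Orbis along 2 paths.
Via Nordquist: 85% × 54% = 45.9%.
Direct stake: 15% = 15%.
Total: 45.9% + 15% = 60.9%.
Rounded: 60.90%.

60.90%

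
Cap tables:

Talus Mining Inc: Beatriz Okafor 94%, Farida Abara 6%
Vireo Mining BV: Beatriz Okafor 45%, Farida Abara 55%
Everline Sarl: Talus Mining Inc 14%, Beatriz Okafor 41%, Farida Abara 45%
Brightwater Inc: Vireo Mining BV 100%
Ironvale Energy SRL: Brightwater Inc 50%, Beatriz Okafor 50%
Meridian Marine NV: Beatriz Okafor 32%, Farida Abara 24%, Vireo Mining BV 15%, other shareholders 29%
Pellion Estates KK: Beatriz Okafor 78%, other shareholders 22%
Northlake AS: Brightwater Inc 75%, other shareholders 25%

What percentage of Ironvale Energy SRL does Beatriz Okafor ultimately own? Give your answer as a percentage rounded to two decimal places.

Beatriz reaches Ironvale along 2 paths.
Via Vireo → Brightwater: 45% × 100% × 50% = 22.5%.
Direct stake: 50% = 50%.
Total: 22.5% + 50% = 72.5%.
Rounded: 72.50%.

72.50%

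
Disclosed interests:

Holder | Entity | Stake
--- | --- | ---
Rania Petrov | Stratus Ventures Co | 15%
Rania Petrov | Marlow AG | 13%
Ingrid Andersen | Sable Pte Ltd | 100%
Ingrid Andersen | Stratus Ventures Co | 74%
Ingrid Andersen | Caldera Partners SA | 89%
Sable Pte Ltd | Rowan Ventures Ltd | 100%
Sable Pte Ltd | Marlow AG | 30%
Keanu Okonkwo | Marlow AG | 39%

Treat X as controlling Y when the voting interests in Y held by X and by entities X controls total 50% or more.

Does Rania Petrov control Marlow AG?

No

Rania's largest direct stake is 15% in Stratus, which does not meet the threshold, so Rania controls no company.
In Marlow, Rania's side holds only 13%, not ≥ 50%.
So Rania does not control Marlow.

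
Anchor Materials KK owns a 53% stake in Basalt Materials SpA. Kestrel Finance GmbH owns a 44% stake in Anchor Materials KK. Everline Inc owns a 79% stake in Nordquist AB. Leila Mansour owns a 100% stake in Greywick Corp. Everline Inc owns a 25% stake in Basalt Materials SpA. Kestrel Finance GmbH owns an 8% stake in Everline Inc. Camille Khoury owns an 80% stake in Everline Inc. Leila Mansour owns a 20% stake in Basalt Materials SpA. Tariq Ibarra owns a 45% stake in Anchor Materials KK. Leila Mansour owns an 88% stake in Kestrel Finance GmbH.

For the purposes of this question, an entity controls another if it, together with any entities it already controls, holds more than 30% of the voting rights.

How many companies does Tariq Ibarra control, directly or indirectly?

Tariq holds 45% of Anchor, so Tariq controls Anchor.
Anchor holds 53% of Basalt, so Tariq controls Basalt.
No other company's threshold is met.
Tariq controls 2 companies.

2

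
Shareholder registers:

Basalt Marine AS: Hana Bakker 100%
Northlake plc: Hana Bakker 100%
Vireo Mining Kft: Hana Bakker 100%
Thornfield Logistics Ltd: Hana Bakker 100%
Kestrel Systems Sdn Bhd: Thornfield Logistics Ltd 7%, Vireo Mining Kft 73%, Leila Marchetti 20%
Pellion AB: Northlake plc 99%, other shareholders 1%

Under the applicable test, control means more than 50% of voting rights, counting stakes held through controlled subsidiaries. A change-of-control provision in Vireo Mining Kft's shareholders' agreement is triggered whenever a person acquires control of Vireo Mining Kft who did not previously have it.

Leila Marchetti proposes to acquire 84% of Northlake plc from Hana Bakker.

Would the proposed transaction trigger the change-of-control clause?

No

The purchase adds only to Leila's holdings (Hana's stake shrinks), so Leila is the only person who could newly come to control Vireo.
Leila's largest direct stake is 20% in Kestrel, which does not meet the threshold, so Leila controls no company.
Neither Leila nor any entity Leila controls holds any voting interest in Vireo.
So before the transaction, Leila does not control Vireo.
After the purchase, Leila holds 84% of Northlake directly, and Hana's stake falls to 16%.
Leila holds 84% of Northlake, so Leila controls Northlake.
Northlake holds 99% of Pellion, so Leila controls Pellion.
After the transaction, neither Leila nor any entity Leila controls holds a voting interest in Vireo, so Leila still does not control it.
No new person acquires control, so the clause is not triggered.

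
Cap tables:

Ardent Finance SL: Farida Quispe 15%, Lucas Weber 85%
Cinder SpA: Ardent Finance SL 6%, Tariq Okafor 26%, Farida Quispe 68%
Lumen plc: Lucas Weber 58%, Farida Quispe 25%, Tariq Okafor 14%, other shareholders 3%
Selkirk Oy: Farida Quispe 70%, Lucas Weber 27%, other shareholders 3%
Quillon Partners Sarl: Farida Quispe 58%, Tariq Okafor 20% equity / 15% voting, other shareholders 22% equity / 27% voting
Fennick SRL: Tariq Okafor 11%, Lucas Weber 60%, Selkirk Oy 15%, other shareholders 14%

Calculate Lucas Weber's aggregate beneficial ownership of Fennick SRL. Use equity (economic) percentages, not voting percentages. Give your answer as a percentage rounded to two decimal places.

Lucas reaches Fennick along 2 paths.
Direct stake: 60% = 60%.
Via Selkirk: 27% × 15% = 4.05%.
Total: 60% + 4.05% = 64.05%.

64.05%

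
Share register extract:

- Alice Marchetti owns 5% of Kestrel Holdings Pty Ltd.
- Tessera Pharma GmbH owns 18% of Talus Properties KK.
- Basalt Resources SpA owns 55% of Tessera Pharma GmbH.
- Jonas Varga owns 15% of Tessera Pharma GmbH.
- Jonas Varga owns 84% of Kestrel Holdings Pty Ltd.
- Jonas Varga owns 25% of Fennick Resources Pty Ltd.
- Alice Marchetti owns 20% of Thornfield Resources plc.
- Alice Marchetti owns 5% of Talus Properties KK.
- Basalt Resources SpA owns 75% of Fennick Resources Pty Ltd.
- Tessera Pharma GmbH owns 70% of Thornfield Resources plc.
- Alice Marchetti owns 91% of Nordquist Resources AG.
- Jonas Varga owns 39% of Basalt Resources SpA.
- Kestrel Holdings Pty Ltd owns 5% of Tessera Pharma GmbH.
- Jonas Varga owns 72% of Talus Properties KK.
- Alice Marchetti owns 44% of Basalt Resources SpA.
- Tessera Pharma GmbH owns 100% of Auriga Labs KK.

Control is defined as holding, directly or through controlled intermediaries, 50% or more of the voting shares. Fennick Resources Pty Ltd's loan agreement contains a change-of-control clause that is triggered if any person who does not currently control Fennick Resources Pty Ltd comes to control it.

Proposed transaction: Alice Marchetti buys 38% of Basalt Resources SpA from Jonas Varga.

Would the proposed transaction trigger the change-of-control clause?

Yes

The purchase adds only to Alice's holdings (Jonas's stake shrinks), so Alice is the only person who could newly come to control Fennick.
Alice holds 91% of Nordquist, so Alice controls Nordquist.
Neither Alice nor any entity Alice controls holds any voting interest in Fennick.
So before the transaction, Alice does not control Fennick.
After the purchase, Alice's direct stake in Basalt rises to 44% + 38% = 82%, and Jonas's stake falls to 1%.
Alice holds 82% of Basalt, so Alice controls Basalt.
Basalt holds 75% of Fennick, so Alice controls Fennick.
Alice did not control Fennick before and does after, so the clause is triggered.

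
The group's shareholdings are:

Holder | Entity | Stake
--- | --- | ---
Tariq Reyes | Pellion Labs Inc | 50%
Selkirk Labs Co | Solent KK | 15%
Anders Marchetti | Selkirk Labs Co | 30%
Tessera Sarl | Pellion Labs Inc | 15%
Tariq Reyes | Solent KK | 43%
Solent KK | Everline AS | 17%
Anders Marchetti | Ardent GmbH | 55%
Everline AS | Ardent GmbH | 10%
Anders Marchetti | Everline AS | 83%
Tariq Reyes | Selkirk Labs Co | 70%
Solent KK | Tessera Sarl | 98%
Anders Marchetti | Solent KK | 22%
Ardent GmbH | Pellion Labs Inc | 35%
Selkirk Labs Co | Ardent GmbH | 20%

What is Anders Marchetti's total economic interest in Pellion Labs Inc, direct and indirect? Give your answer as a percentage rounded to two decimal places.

28.31%

Anders reaches Pellion along 7 paths.
Via Everline → Ardent: 83% × 10% × 35% = 2.905%.
Via Solent → Everline → Ardent: 22% × 17% × 10% × 35% = 0.1309%.
Via Selkirk → Solent → Everline → Ardent: 30% × 15% × 17% × 10% × 35% = 0.026775%.
Via Selkirk → Ardent: 30% × 20% × 35% = 2.1%.
Via Ardent: 55% × 35% = 19.25%.
Via Solent → Tessera: 22% × 98% × 15% = 3.234%.
Via Selkirk → Solent → Tessera: 30% × 15% × 98% × 15% = 0.6615%.
Total: 2.905% + 0.1309% + 0.026775% + 2.1% + 19.25% + 3.234% + 0.6615% = 28.308175%.
Rounded: 28.31%.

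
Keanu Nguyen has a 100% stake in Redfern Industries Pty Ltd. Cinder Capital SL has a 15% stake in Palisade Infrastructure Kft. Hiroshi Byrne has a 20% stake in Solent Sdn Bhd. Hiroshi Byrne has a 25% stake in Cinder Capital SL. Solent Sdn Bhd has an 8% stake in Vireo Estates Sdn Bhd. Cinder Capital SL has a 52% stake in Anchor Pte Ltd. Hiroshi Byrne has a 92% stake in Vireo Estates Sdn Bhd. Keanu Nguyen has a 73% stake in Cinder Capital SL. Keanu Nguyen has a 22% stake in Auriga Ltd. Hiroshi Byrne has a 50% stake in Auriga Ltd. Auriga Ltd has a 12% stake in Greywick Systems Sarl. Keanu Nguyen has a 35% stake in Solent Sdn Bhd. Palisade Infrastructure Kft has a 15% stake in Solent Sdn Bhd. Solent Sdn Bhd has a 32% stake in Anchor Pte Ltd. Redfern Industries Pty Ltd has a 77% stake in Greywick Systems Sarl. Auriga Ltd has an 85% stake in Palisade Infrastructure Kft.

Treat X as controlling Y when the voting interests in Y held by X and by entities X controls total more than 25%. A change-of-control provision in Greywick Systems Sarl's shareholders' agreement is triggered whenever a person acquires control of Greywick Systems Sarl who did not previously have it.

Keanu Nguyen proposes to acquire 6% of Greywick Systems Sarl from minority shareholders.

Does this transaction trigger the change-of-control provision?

The purchase changes only Keanu's holdings, so Keanu is the only person who could newly come to control Greywick.
Keanu holds 100% of Redfern, so Keanu controls Redfern.
Redfern holds 77% of Greywick, so Keanu controls Greywick.
So Keanu already controls Greywick before the transaction.
After the purchase, Keanu holds 6% of Greywick directly.
Keanu controlled Greywick already, so this is not a new person acquiring control; every other person's position is unchanged or reduced.
No new person acquires control, so the clause is not triggered.

No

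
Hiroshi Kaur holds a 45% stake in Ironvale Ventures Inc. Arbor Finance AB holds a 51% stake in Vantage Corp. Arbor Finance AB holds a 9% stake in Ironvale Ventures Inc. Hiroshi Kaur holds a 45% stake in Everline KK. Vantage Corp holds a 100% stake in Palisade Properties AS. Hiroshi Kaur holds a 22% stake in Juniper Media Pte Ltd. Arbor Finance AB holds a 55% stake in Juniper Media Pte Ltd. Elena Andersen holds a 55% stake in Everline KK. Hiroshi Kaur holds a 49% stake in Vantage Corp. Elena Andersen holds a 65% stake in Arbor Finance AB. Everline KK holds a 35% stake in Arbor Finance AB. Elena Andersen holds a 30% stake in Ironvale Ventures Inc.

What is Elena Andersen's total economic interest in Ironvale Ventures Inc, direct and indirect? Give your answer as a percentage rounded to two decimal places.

Elena reaches Ironvale along 3 paths.
Via Everline → Arbor: 55% × 35% × 9% = 1.7325%.
Via Arbor: 65% × 9% = 5.85%.
Direct stake: 30% = 30%.
Total: 1.7325% + 5.85% + 30% = 37.5825%.
Rounded: 37.58%.

37.58%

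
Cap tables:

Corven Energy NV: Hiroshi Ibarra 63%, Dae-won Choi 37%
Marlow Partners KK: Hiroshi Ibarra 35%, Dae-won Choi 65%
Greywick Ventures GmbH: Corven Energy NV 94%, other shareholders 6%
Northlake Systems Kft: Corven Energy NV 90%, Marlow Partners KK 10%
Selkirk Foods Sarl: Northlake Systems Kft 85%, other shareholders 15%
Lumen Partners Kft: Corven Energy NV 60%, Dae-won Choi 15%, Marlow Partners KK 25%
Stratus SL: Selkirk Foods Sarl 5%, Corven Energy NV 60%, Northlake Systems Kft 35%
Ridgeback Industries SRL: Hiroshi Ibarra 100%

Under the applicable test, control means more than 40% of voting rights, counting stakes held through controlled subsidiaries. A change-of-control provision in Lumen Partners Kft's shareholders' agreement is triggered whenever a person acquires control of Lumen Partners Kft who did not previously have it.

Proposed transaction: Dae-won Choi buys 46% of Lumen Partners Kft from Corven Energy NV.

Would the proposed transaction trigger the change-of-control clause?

The purchase adds only to Dae-won's holdings (Corven's stake shrinks), so Dae-won is the only person who could newly come to control Lumen.
Dae-won holds 65% of Marlow, so Dae-won controls Marlow.
In Lumen, Dae-won's side holds only 15% + 25% = 40%, not > 40%.
So before the transaction, Dae-won does not control Lumen.
After the purchase, Dae-won's direct stake in Lumen rises to 15% + 46% = 61%, and Corven's stake falls to 14%.
Dae-won and Marlow together hold 61% + 25% = 86% of Lumen, so Dae-won controls Lumen.
Dae-won did not control Lumen before and does after, so the clause is triggered.

Yes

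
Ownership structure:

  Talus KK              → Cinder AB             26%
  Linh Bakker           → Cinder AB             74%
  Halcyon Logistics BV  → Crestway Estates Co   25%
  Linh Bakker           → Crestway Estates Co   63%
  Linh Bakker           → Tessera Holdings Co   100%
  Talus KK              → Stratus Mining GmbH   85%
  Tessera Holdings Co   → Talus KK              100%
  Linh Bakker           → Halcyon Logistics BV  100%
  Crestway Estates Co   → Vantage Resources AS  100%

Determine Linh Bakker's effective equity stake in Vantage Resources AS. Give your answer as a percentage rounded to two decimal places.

88.00%

Linh reaches Vantage along 2 paths.
Via Halcyon → Crestway: 100% × 25% × 100% = 25%.
Via Crestway: 63% × 100% = 63%.
Total: 25% + 63% = 88%.
Rounded: 88.00%.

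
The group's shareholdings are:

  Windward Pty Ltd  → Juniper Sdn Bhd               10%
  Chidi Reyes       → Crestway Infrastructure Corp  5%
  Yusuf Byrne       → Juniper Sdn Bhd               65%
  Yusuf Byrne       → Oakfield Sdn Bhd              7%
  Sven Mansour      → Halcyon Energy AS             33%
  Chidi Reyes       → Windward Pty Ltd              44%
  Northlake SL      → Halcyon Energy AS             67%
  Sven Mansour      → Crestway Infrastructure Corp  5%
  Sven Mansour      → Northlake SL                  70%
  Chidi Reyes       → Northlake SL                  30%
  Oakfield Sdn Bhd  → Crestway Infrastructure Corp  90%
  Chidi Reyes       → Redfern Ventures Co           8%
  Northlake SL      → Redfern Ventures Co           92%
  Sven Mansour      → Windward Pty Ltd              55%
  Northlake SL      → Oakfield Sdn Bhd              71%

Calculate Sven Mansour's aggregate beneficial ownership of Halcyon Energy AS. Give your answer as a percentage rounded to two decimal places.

79.90%

Sven reaches Halcyon along 2 paths.
Via Northlake: 70% × 67% = 46.9%.
Direct stake: 33% = 33%.
Total: 46.9% + 33% = 79.9%.
Rounded: 79.90%.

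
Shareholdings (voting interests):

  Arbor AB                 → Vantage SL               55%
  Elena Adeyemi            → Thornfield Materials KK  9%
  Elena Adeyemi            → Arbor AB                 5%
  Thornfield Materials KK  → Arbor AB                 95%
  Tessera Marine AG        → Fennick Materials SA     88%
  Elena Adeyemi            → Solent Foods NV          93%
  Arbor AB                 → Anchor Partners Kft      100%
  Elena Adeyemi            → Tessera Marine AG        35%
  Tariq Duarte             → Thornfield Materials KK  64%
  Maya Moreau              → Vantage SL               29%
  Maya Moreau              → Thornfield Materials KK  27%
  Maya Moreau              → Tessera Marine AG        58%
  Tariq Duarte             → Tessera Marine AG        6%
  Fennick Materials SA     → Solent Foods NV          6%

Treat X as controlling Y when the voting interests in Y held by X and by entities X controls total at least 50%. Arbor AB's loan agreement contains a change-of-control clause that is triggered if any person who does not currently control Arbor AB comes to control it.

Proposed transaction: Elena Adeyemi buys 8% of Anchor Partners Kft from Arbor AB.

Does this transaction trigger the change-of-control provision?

The purchase adds only to Elena's holdings (Arbor's stake shrinks), so Elena is the only person who could newly come to control Arbor.
Elena holds 93% of Solent, so Elena controls Solent.
In Arbor, Elena's side holds only 5%, not ≥ 50%.
So before the transaction, Elena does not control Arbor.
After the purchase, Elena holds 8% of Anchor directly, and Arbor's stake falls to 92%.
Elena's side now holds 8% of Anchor, not ≥ 50%, so Elena still does not control Anchor.
After the transaction, Elena's side holds 5% of Arbor, not ≥ 50%, so Elena still does not control Arbor.
No new person acquires control, so the clause is not triggered.

No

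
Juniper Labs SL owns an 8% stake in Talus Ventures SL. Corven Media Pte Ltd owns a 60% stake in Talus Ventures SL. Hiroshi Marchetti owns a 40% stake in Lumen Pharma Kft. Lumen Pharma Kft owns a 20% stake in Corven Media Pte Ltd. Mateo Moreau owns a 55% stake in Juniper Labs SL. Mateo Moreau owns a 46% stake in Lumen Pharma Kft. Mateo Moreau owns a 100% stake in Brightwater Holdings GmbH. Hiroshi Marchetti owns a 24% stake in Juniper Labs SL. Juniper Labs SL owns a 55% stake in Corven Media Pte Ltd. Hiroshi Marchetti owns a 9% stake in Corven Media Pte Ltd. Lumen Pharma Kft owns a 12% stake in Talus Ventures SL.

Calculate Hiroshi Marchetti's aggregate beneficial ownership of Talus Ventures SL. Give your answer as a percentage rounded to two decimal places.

24.84%

Hiroshi reaches Talus along 5 paths.
Via Juniper: 24% × 8% = 1.92%.
Via Juniper → Corven: 24% × 55% × 60% = 7.92%.
Via Lumen → Corven: 40% × 20% × 60% = 4.8%.
Via Corven: 9% × 60% = 5.4%.
Via Lumen: 40% × 12% = 4.8%.
Total: 1.92% + 7.92% + 4.8% + 5.4% + 4.8% = 24.84%.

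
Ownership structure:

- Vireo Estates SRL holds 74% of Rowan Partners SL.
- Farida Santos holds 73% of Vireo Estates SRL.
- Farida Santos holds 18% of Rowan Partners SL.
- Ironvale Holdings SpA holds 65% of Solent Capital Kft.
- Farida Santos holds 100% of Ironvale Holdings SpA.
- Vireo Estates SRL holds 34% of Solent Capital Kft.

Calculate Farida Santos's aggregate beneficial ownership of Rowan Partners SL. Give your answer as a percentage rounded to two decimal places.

72.02%

Farida reaches Rowan along 2 paths.
Via Vireo: 73% × 74% = 54.02%.
Direct stake: 18% = 18%.
Total: 54.02% + 18% = 72.02%.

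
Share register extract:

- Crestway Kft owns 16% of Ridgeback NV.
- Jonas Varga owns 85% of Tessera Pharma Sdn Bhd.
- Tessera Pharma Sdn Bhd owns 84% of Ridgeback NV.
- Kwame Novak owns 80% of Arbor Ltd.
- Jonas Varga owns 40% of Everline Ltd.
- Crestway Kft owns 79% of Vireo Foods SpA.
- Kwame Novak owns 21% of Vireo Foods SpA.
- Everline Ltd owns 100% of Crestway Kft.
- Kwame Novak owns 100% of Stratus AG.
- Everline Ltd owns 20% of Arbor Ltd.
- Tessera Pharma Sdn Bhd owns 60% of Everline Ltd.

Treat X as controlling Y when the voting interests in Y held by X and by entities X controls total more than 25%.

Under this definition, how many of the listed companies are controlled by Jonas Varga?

5

Jonas holds 85% of Tessera, so Jonas controls Tessera.
Jonas and Tessera together hold 40% + 60% = 100% of Everline, so Jonas controls Everline.
Everline holds 100% of Crestway, so Jonas controls Crestway.
Crestway holds 79% of Vireo, so Jonas controls Vireo.
Tessera and Crestway together hold 84% + 16% = 100% of Ridgeback, so Jonas controls Ridgeback.
No other company's threshold is met.
Jonas controls 5 companies.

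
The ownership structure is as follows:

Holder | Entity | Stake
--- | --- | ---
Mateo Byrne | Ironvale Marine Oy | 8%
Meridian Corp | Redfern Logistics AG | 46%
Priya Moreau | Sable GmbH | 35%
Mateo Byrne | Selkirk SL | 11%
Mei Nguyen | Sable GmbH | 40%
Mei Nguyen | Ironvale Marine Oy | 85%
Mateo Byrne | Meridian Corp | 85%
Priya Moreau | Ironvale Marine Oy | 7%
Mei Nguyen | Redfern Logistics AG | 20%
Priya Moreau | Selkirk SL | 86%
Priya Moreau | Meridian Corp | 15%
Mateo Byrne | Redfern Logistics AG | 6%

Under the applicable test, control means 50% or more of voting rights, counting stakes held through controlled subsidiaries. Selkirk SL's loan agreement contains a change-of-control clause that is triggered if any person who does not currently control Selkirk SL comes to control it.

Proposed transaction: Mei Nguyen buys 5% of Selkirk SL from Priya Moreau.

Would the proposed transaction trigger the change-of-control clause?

The purchase adds only to Mei's holdings (Priya's stake shrinks), so Mei is the only person who could newly come to control Selkirk.
Mei holds 85% of Ironvale, so Mei controls Ironvale.
Neither Mei nor any entity Mei controls holds any voting interest in Selkirk.
So before the transaction, Mei does not control Selkirk.
After the purchase, Mei holds 5% of Selkirk directly, and Priya's stake falls to 81%.
After the transaction, Mei's side holds 5% of Selkirk, not ≥ 50%, so Mei still does not control Selkirk.
No new person acquires control, so the clause is not triggered.

No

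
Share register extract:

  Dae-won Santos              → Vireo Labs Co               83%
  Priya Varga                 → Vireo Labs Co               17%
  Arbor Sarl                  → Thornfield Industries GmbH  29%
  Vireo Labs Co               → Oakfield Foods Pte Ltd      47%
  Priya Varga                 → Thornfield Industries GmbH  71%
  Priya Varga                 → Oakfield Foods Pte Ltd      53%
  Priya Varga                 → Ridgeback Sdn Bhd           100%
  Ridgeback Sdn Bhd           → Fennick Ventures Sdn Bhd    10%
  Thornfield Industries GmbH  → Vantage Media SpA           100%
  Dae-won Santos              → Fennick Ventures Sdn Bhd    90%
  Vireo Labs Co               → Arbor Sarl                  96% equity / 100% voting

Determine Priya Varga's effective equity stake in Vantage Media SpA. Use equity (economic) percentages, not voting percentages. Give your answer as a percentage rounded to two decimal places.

75.73%

Priya reaches Vantage along 2 paths.
Via Thornfield: 71% × 100% = 71%.
Via Vireo → Arbor → Thornfield: 17% × 96% × 29% × 100% = 4.7328%.
Total: 71% + 4.7328% = 75.7328%.
Rounded: 75.73%.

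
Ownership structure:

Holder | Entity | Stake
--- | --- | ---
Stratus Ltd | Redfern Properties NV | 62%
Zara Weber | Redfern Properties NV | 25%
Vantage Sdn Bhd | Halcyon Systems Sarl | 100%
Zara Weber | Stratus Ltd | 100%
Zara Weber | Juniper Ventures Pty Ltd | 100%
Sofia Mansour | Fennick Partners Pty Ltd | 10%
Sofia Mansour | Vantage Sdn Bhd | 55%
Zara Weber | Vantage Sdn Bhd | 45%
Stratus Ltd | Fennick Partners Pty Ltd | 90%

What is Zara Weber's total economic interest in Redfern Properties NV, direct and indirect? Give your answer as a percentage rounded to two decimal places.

Zara reaches Redfern along 2 paths.
Direct stake: 25% = 25%.
Via Stratus: 100% × 62% = 62%.
Total: 25% + 62% = 87%.
Rounded: 87.00%.

87.00%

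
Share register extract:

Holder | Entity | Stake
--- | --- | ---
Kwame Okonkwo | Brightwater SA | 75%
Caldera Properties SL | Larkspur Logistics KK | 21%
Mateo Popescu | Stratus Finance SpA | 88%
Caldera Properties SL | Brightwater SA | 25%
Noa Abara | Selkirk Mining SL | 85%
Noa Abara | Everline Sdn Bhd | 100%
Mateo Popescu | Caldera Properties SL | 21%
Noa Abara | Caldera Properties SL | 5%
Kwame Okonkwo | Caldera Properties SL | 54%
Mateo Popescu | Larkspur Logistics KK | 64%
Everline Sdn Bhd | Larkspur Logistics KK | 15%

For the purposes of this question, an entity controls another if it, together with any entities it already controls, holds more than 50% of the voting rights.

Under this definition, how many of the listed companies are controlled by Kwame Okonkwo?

Kwame holds 54% of Caldera, so Kwame controls Caldera.
Caldera and Kwame together hold 25% + 75% = 100% of Brightwater, so Kwame controls Brightwater.
No other company's threshold is met.
Kwame controls 2 companies.

2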